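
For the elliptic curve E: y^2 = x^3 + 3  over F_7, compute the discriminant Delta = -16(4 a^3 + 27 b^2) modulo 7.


4 a^3 + 27 b^2 = 4*0^3 + 27*3^2 = 0 + 243 = 243
Delta = -16 * (243) = -3888
Delta mod 7 = 4

Delta = 4 (mod 7)


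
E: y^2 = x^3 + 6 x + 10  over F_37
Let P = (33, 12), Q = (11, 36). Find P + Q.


P != Q, so use the chord formula.
s = (y2 - y1) / (x2 - x1) = (24) / (15) mod 37 = 9
x3 = s^2 - x1 - x2 mod 37 = 9^2 - 33 - 11 = 0
y3 = s (x1 - x3) - y1 mod 37 = 9 * (33 - 0) - 12 = 26

P + Q = (0, 26)


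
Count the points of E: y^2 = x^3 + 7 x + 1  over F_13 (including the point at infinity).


For each x in F_13, count y with y^2 = x^3 + 7 x + 1 mod 13:
  x = 0: RHS = 1, y in [1, 12]  -> 2 point(s)
  x = 1: RHS = 9, y in [3, 10]  -> 2 point(s)
  x = 2: RHS = 10, y in [6, 7]  -> 2 point(s)
  x = 3: RHS = 10, y in [6, 7]  -> 2 point(s)
  x = 6: RHS = 12, y in [5, 8]  -> 2 point(s)
  x = 7: RHS = 3, y in [4, 9]  -> 2 point(s)
  x = 8: RHS = 10, y in [6, 7]  -> 2 point(s)
  x = 9: RHS = 0, y in [0]  -> 1 point(s)
Affine points: 15. Add the point at infinity: total = 16.

#E(F_13) = 16


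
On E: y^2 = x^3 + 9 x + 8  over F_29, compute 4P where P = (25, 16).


k = 4 = 100_2 (binary, LSB first: 001)
Double-and-add from P = (25, 16):
  bit 0 = 0: acc unchanged = O
  bit 1 = 0: acc unchanged = O
  bit 2 = 1: acc = O + (9, 21) = (9, 21)

4P = (9, 21)


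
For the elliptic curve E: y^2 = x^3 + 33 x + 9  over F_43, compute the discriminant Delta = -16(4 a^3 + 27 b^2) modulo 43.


4 a^3 + 27 b^2 = 4*33^3 + 27*9^2 = 143748 + 2187 = 145935
Delta = -16 * (145935) = -2334960
Delta mod 43 = 26

Delta = 26 (mod 43)


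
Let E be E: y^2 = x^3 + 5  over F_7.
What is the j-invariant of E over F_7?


Delta = -16(4 a^3 + 27 b^2) mod 7 = 1
-1728 * (4 a)^3 = -1728 * (4*0)^3 mod 7 = 0
j = 0 * 1^(-1) mod 7 = 0

j = 0 (mod 7)


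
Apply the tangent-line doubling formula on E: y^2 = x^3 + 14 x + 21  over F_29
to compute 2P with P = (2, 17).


Doubling: s = (3 x1^2 + a) / (2 y1)
s = (3*2^2 + 14) / (2*17) mod 29 = 11
x3 = s^2 - 2 x1 mod 29 = 11^2 - 2*2 = 1
y3 = s (x1 - x3) - y1 mod 29 = 11 * (2 - 1) - 17 = 23

2P = (1, 23)


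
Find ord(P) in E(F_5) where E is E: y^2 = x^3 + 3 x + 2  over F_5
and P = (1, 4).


Compute successive multiples of P until we hit O:
  1P = (1, 4)
  2P = (2, 4)
  3P = (2, 1)
  4P = (1, 1)
  5P = O

ord(P) = 5


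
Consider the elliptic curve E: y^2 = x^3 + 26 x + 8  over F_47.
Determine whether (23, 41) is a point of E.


Check whether y^2 = x^3 + 26 x + 8 (mod 47) for (x, y) = (23, 41).
LHS: y^2 = 41^2 mod 47 = 36
RHS: x^3 + 26 x + 8 = 23^3 + 26*23 + 8 mod 47 = 36
LHS = RHS

Yes, on the curve


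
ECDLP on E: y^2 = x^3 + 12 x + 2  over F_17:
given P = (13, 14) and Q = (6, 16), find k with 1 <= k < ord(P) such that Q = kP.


Enumerate multiples of P until we hit Q = (6, 16):
  1P = (13, 14)
  2P = (6, 1)
  3P = (7, 2)
  4P = (1, 10)
  5P = (5, 0)
  6P = (1, 7)
  7P = (7, 15)
  8P = (6, 16)
Match found at i = 8.

k = 8


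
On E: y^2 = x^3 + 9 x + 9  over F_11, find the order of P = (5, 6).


Compute successive multiples of P until we hit O:
  1P = (5, 6)
  2P = (6, 9)
  3P = (9, 4)
  4P = (0, 8)
  5P = (0, 3)
  6P = (9, 7)
  7P = (6, 2)
  8P = (5, 5)
  ... (continuing to 9P)
  9P = O

ord(P) = 9


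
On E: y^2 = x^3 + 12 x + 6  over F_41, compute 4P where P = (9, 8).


k = 4 = 100_2 (binary, LSB first: 001)
Double-and-add from P = (9, 8):
  bit 0 = 0: acc unchanged = O
  bit 1 = 0: acc unchanged = O
  bit 2 = 1: acc = O + (29, 15) = (29, 15)

4P = (29, 15)


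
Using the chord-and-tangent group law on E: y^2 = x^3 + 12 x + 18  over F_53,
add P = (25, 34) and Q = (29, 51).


P != Q, so use the chord formula.
s = (y2 - y1) / (x2 - x1) = (17) / (4) mod 53 = 44
x3 = s^2 - x1 - x2 mod 53 = 44^2 - 25 - 29 = 27
y3 = s (x1 - x3) - y1 mod 53 = 44 * (25 - 27) - 34 = 37

P + Q = (27, 37)


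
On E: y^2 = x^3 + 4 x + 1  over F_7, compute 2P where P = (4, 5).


Doubling: s = (3 x1^2 + a) / (2 y1)
s = (3*4^2 + 4) / (2*5) mod 7 = 1
x3 = s^2 - 2 x1 mod 7 = 1^2 - 2*4 = 0
y3 = s (x1 - x3) - y1 mod 7 = 1 * (4 - 0) - 5 = 6

2P = (0, 6)


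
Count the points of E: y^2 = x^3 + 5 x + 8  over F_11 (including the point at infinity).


For each x in F_11, count y with y^2 = x^3 + 5 x + 8 mod 11:
  x = 1: RHS = 3, y in [5, 6]  -> 2 point(s)
  x = 2: RHS = 4, y in [2, 9]  -> 2 point(s)
  x = 4: RHS = 4, y in [2, 9]  -> 2 point(s)
  x = 5: RHS = 4, y in [2, 9]  -> 2 point(s)
  x = 6: RHS = 1, y in [1, 10]  -> 2 point(s)
  x = 7: RHS = 1, y in [1, 10]  -> 2 point(s)
  x = 9: RHS = 1, y in [1, 10]  -> 2 point(s)
Affine points: 14. Add the point at infinity: total = 15.

#E(F_11) = 15


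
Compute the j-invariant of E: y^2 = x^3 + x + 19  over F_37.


Delta = -16(4 a^3 + 27 b^2) mod 37 = 13
-1728 * (4 a)^3 = -1728 * (4*1)^3 mod 37 = 1
j = 1 * 13^(-1) mod 37 = 20

j = 20 (mod 37)


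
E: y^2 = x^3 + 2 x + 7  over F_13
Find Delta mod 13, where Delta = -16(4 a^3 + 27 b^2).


4 a^3 + 27 b^2 = 4*2^3 + 27*7^2 = 32 + 1323 = 1355
Delta = -16 * (1355) = -21680
Delta mod 13 = 4

Delta = 4 (mod 13)


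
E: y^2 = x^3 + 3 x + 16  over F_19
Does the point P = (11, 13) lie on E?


Check whether y^2 = x^3 + 3 x + 16 (mod 19) for (x, y) = (11, 13).
LHS: y^2 = 13^2 mod 19 = 17
RHS: x^3 + 3 x + 16 = 11^3 + 3*11 + 16 mod 19 = 12
LHS != RHS

No, not on the curve


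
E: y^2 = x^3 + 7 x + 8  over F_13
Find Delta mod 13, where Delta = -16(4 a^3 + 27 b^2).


4 a^3 + 27 b^2 = 4*7^3 + 27*8^2 = 1372 + 1728 = 3100
Delta = -16 * (3100) = -49600
Delta mod 13 = 8

Delta = 8 (mod 13)


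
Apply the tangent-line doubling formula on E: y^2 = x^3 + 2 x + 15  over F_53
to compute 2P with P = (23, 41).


Doubling: s = (3 x1^2 + a) / (2 y1)
s = (3*23^2 + 2) / (2*41) mod 53 = 42
x3 = s^2 - 2 x1 mod 53 = 42^2 - 2*23 = 22
y3 = s (x1 - x3) - y1 mod 53 = 42 * (23 - 22) - 41 = 1

2P = (22, 1)


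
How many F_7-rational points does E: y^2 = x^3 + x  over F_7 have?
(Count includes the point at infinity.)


For each x in F_7, count y with y^2 = x^3 + 1 x + 0 mod 7:
  x = 0: RHS = 0, y in [0]  -> 1 point(s)
  x = 1: RHS = 2, y in [3, 4]  -> 2 point(s)
  x = 3: RHS = 2, y in [3, 4]  -> 2 point(s)
  x = 5: RHS = 4, y in [2, 5]  -> 2 point(s)
Affine points: 7. Add the point at infinity: total = 8.

#E(F_7) = 8


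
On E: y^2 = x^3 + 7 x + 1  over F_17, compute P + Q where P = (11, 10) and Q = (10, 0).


P != Q, so use the chord formula.
s = (y2 - y1) / (x2 - x1) = (7) / (16) mod 17 = 10
x3 = s^2 - x1 - x2 mod 17 = 10^2 - 11 - 10 = 11
y3 = s (x1 - x3) - y1 mod 17 = 10 * (11 - 11) - 10 = 7

P + Q = (11, 7)


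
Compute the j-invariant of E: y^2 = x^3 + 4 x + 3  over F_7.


Delta = -16(4 a^3 + 27 b^2) mod 7 = 3
-1728 * (4 a)^3 = -1728 * (4*4)^3 mod 7 = 1
j = 1 * 3^(-1) mod 7 = 5

j = 5 (mod 7)


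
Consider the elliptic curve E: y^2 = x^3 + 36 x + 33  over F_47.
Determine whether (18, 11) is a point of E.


Check whether y^2 = x^3 + 36 x + 33 (mod 47) for (x, y) = (18, 11).
LHS: y^2 = 11^2 mod 47 = 27
RHS: x^3 + 36 x + 33 = 18^3 + 36*18 + 33 mod 47 = 27
LHS = RHS

Yes, on the curve


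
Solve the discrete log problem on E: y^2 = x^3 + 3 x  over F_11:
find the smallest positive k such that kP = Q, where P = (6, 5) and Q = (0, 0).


Enumerate multiples of P until we hit Q = (0, 0):
  1P = (6, 5)
  2P = (0, 0)
Match found at i = 2.

k = 2


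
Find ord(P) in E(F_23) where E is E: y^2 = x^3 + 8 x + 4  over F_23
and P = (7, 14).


Compute successive multiples of P until we hit O:
  1P = (7, 14)
  2P = (4, 10)
  3P = (1, 17)
  4P = (21, 16)
  5P = (3, 3)
  6P = (22, 8)
  7P = (19, 0)
  8P = (22, 15)
  ... (continuing to 14P)
  14P = O

ord(P) = 14


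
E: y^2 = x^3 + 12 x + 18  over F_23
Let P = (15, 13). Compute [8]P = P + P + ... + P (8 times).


k = 8 = 1000_2 (binary, LSB first: 0001)
Double-and-add from P = (15, 13):
  bit 0 = 0: acc unchanged = O
  bit 1 = 0: acc unchanged = O
  bit 2 = 0: acc unchanged = O
  bit 3 = 1: acc = O + (13, 5) = (13, 5)

8P = (13, 5)


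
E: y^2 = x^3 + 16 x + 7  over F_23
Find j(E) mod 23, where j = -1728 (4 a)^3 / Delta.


Delta = -16(4 a^3 + 27 b^2) mod 23 = 2
-1728 * (4 a)^3 = -1728 * (4*16)^3 mod 23 = 7
j = 7 * 2^(-1) mod 23 = 15

j = 15 (mod 23)


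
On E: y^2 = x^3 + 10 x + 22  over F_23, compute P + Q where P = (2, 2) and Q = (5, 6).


P != Q, so use the chord formula.
s = (y2 - y1) / (x2 - x1) = (4) / (3) mod 23 = 9
x3 = s^2 - x1 - x2 mod 23 = 9^2 - 2 - 5 = 5
y3 = s (x1 - x3) - y1 mod 23 = 9 * (2 - 5) - 2 = 17

P + Q = (5, 17)


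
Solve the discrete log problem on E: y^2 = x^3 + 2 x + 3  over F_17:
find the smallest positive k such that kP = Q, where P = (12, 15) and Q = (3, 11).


Enumerate multiples of P until we hit Q = (3, 11):
  1P = (12, 15)
  2P = (14, 15)
  3P = (8, 2)
  4P = (15, 5)
  5P = (3, 6)
  6P = (3, 11)
Match found at i = 6.

k = 6


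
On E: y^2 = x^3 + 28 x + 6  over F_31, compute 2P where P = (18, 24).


Doubling: s = (3 x1^2 + a) / (2 y1)
s = (3*18^2 + 28) / (2*24) mod 31 = 26
x3 = s^2 - 2 x1 mod 31 = 26^2 - 2*18 = 20
y3 = s (x1 - x3) - y1 mod 31 = 26 * (18 - 20) - 24 = 17

2P = (20, 17)


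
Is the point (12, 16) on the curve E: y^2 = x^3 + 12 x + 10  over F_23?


Check whether y^2 = x^3 + 12 x + 10 (mod 23) for (x, y) = (12, 16).
LHS: y^2 = 16^2 mod 23 = 3
RHS: x^3 + 12 x + 10 = 12^3 + 12*12 + 10 mod 23 = 19
LHS != RHS

No, not on the curve


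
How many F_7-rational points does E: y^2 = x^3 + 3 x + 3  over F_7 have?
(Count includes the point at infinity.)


For each x in F_7, count y with y^2 = x^3 + 3 x + 3 mod 7:
  x = 1: RHS = 0, y in [0]  -> 1 point(s)
  x = 3: RHS = 4, y in [2, 5]  -> 2 point(s)
  x = 4: RHS = 2, y in [3, 4]  -> 2 point(s)
Affine points: 5. Add the point at infinity: total = 6.

#E(F_7) = 6


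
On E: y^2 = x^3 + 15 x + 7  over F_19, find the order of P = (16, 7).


Compute successive multiples of P until we hit O:
  1P = (16, 7)
  2P = (15, 15)
  3P = (14, 15)
  4P = (5, 6)
  5P = (9, 4)
  6P = (0, 8)
  7P = (1, 17)
  8P = (13, 10)
  ... (continuing to 27P)
  27P = O

ord(P) = 27


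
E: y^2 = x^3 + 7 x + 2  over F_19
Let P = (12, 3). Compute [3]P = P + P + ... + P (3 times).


k = 3 = 11_2 (binary, LSB first: 11)
Double-and-add from P = (12, 3):
  bit 0 = 1: acc = O + (12, 3) = (12, 3)
  bit 1 = 1: acc = (12, 3) + (12, 16) = O

3P = O


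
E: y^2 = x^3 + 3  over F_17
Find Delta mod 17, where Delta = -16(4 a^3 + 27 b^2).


4 a^3 + 27 b^2 = 4*0^3 + 27*3^2 = 0 + 243 = 243
Delta = -16 * (243) = -3888
Delta mod 17 = 5

Delta = 5 (mod 17)


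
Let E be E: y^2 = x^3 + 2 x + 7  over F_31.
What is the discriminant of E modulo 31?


4 a^3 + 27 b^2 = 4*2^3 + 27*7^2 = 32 + 1323 = 1355
Delta = -16 * (1355) = -21680
Delta mod 31 = 20

Delta = 20 (mod 31)


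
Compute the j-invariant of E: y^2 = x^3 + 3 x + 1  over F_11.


Delta = -16(4 a^3 + 27 b^2) mod 11 = 7
-1728 * (4 a)^3 = -1728 * (4*3)^3 mod 11 = 10
j = 10 * 7^(-1) mod 11 = 3

j = 3 (mod 11)


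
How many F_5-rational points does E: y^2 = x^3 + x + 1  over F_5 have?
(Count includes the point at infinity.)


For each x in F_5, count y with y^2 = x^3 + 1 x + 1 mod 5:
  x = 0: RHS = 1, y in [1, 4]  -> 2 point(s)
  x = 2: RHS = 1, y in [1, 4]  -> 2 point(s)
  x = 3: RHS = 1, y in [1, 4]  -> 2 point(s)
  x = 4: RHS = 4, y in [2, 3]  -> 2 point(s)
Affine points: 8. Add the point at infinity: total = 9.

#E(F_5) = 9


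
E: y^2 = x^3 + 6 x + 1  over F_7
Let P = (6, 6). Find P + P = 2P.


Doubling: s = (3 x1^2 + a) / (2 y1)
s = (3*6^2 + 6) / (2*6) mod 7 = 6
x3 = s^2 - 2 x1 mod 7 = 6^2 - 2*6 = 3
y3 = s (x1 - x3) - y1 mod 7 = 6 * (6 - 3) - 6 = 5

2P = (3, 5)


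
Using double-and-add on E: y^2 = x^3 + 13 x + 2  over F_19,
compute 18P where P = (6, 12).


k = 18 = 10010_2 (binary, LSB first: 01001)
Double-and-add from P = (6, 12):
  bit 0 = 0: acc unchanged = O
  bit 1 = 1: acc = O + (12, 10) = (12, 10)
  bit 2 = 0: acc unchanged = (12, 10)
  bit 3 = 0: acc unchanged = (12, 10)
  bit 4 = 1: acc = (12, 10) + (2, 6) = (12, 9)

18P = (12, 9)


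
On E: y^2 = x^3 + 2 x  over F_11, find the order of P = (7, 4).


Compute successive multiples of P until we hit O:
  1P = (7, 4)
  2P = (1, 6)
  3P = (8, 0)
  4P = (1, 5)
  5P = (7, 7)
  6P = O

ord(P) = 6


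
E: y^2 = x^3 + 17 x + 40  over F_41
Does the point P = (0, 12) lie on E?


Check whether y^2 = x^3 + 17 x + 40 (mod 41) for (x, y) = (0, 12).
LHS: y^2 = 12^2 mod 41 = 21
RHS: x^3 + 17 x + 40 = 0^3 + 17*0 + 40 mod 41 = 40
LHS != RHS

No, not on the curve


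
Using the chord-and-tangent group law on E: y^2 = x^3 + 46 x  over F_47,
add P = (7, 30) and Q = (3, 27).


P != Q, so use the chord formula.
s = (y2 - y1) / (x2 - x1) = (44) / (43) mod 47 = 36
x3 = s^2 - x1 - x2 mod 47 = 36^2 - 7 - 3 = 17
y3 = s (x1 - x3) - y1 mod 47 = 36 * (7 - 17) - 30 = 33

P + Q = (17, 33)


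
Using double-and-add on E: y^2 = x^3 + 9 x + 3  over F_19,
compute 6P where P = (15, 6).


k = 6 = 110_2 (binary, LSB first: 011)
Double-and-add from P = (15, 6):
  bit 0 = 0: acc unchanged = O
  bit 1 = 1: acc = O + (8, 13) = (8, 13)
  bit 2 = 1: acc = (8, 13) + (14, 2) = (3, 0)

6P = (3, 0)


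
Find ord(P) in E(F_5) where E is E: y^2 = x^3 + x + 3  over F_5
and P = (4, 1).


Compute successive multiples of P until we hit O:
  1P = (4, 1)
  2P = (1, 0)
  3P = (4, 4)
  4P = O

ord(P) = 4


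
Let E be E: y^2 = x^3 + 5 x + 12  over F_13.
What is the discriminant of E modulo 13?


4 a^3 + 27 b^2 = 4*5^3 + 27*12^2 = 500 + 3888 = 4388
Delta = -16 * (4388) = -70208
Delta mod 13 = 5

Delta = 5 (mod 13)


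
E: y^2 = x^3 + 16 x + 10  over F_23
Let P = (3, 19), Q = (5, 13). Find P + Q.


P != Q, so use the chord formula.
s = (y2 - y1) / (x2 - x1) = (17) / (2) mod 23 = 20
x3 = s^2 - x1 - x2 mod 23 = 20^2 - 3 - 5 = 1
y3 = s (x1 - x3) - y1 mod 23 = 20 * (3 - 1) - 19 = 21

P + Q = (1, 21)


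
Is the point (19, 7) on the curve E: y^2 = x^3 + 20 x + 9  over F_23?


Check whether y^2 = x^3 + 20 x + 9 (mod 23) for (x, y) = (19, 7).
LHS: y^2 = 7^2 mod 23 = 3
RHS: x^3 + 20 x + 9 = 19^3 + 20*19 + 9 mod 23 = 3
LHS = RHS

Yes, on the curve


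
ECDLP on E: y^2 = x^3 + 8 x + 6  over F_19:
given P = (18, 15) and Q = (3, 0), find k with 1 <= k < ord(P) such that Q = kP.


Enumerate multiples of P until we hit Q = (3, 0):
  1P = (18, 15)
  2P = (3, 0)
Match found at i = 2.

k = 2


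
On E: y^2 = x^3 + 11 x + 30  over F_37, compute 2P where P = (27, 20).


Doubling: s = (3 x1^2 + a) / (2 y1)
s = (3*27^2 + 11) / (2*20) mod 37 = 5
x3 = s^2 - 2 x1 mod 37 = 5^2 - 2*27 = 8
y3 = s (x1 - x3) - y1 mod 37 = 5 * (27 - 8) - 20 = 1

2P = (8, 1)


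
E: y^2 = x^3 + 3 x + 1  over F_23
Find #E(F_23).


For each x in F_23, count y with y^2 = x^3 + 3 x + 1 mod 23:
  x = 0: RHS = 1, y in [1, 22]  -> 2 point(s)
  x = 4: RHS = 8, y in [10, 13]  -> 2 point(s)
  x = 5: RHS = 3, y in [7, 16]  -> 2 point(s)
  x = 8: RHS = 8, y in [10, 13]  -> 2 point(s)
  x = 11: RHS = 8, y in [10, 13]  -> 2 point(s)
  x = 13: RHS = 6, y in [11, 12]  -> 2 point(s)
  x = 14: RHS = 4, y in [2, 21]  -> 2 point(s)
Affine points: 14. Add the point at infinity: total = 15.

#E(F_23) = 15


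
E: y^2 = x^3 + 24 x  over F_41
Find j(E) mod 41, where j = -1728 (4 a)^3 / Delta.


Delta = -16(4 a^3 + 27 b^2) mod 41 = 3
-1728 * (4 a)^3 = -1728 * (4*24)^3 mod 41 = 18
j = 18 * 3^(-1) mod 41 = 6

j = 6 (mod 41)


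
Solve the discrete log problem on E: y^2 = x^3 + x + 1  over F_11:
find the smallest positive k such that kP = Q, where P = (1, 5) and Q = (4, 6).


Enumerate multiples of P until we hit Q = (4, 6):
  1P = (1, 5)
  2P = (3, 3)
  3P = (8, 2)
  4P = (6, 5)
  5P = (4, 6)
Match found at i = 5.

k = 5


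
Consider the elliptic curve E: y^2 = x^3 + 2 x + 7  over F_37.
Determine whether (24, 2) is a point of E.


Check whether y^2 = x^3 + 2 x + 7 (mod 37) for (x, y) = (24, 2).
LHS: y^2 = 2^2 mod 37 = 4
RHS: x^3 + 2 x + 7 = 24^3 + 2*24 + 7 mod 37 = 4
LHS = RHS

Yes, on the curve


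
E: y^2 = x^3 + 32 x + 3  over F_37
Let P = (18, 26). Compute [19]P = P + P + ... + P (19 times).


k = 19 = 10011_2 (binary, LSB first: 11001)
Double-and-add from P = (18, 26):
  bit 0 = 1: acc = O + (18, 26) = (18, 26)
  bit 1 = 1: acc = (18, 26) + (34, 18) = (13, 27)
  bit 2 = 0: acc unchanged = (13, 27)
  bit 3 = 0: acc unchanged = (13, 27)
  bit 4 = 1: acc = (13, 27) + (0, 22) = (34, 19)

19P = (34, 19)


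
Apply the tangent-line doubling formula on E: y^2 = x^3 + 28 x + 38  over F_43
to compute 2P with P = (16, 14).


Doubling: s = (3 x1^2 + a) / (2 y1)
s = (3*16^2 + 28) / (2*14) mod 43 = 10
x3 = s^2 - 2 x1 mod 43 = 10^2 - 2*16 = 25
y3 = s (x1 - x3) - y1 mod 43 = 10 * (16 - 25) - 14 = 25

2P = (25, 25)


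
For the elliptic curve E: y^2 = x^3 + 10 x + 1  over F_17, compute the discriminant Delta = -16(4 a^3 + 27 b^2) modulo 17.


4 a^3 + 27 b^2 = 4*10^3 + 27*1^2 = 4000 + 27 = 4027
Delta = -16 * (4027) = -64432
Delta mod 17 = 15

Delta = 15 (mod 17)


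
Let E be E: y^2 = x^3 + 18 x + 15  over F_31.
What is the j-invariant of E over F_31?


Delta = -16(4 a^3 + 27 b^2) mod 31 = 8
-1728 * (4 a)^3 = -1728 * (4*18)^3 mod 31 = 2
j = 2 * 8^(-1) mod 31 = 8

j = 8 (mod 31)


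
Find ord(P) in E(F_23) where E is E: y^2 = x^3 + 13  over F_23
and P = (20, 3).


Compute successive multiples of P until we hit O:
  1P = (20, 3)
  2P = (9, 12)
  3P = (19, 15)
  4P = (13, 5)
  5P = (22, 14)
  6P = (17, 2)
  7P = (4, 10)
  8P = (0, 17)
  ... (continuing to 24P)
  24P = O

ord(P) = 24


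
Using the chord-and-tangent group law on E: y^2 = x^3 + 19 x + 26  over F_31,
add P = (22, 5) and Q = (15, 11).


P != Q, so use the chord formula.
s = (y2 - y1) / (x2 - x1) = (6) / (24) mod 31 = 8
x3 = s^2 - x1 - x2 mod 31 = 8^2 - 22 - 15 = 27
y3 = s (x1 - x3) - y1 mod 31 = 8 * (22 - 27) - 5 = 17

P + Q = (27, 17)


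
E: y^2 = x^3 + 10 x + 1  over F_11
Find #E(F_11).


For each x in F_11, count y with y^2 = x^3 + 10 x + 1 mod 11:
  x = 0: RHS = 1, y in [1, 10]  -> 2 point(s)
  x = 1: RHS = 1, y in [1, 10]  -> 2 point(s)
  x = 3: RHS = 3, y in [5, 6]  -> 2 point(s)
  x = 5: RHS = 0, y in [0]  -> 1 point(s)
  x = 10: RHS = 1, y in [1, 10]  -> 2 point(s)
Affine points: 9. Add the point at infinity: total = 10.

#E(F_11) = 10


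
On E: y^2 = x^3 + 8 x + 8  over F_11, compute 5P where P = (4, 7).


k = 5 = 101_2 (binary, LSB first: 101)
Double-and-add from P = (4, 7):
  bit 0 = 1: acc = O + (4, 7) = (4, 7)
  bit 1 = 0: acc unchanged = (4, 7)
  bit 2 = 1: acc = (4, 7) + (7, 0) = (3, 9)

5P = (3, 9)


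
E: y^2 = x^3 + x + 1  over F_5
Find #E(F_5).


For each x in F_5, count y with y^2 = x^3 + 1 x + 1 mod 5:
  x = 0: RHS = 1, y in [1, 4]  -> 2 point(s)
  x = 2: RHS = 1, y in [1, 4]  -> 2 point(s)
  x = 3: RHS = 1, y in [1, 4]  -> 2 point(s)
  x = 4: RHS = 4, y in [2, 3]  -> 2 point(s)
Affine points: 8. Add the point at infinity: total = 9.

#E(F_5) = 9


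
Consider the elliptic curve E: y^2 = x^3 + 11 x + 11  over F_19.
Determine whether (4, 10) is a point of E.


Check whether y^2 = x^3 + 11 x + 11 (mod 19) for (x, y) = (4, 10).
LHS: y^2 = 10^2 mod 19 = 5
RHS: x^3 + 11 x + 11 = 4^3 + 11*4 + 11 mod 19 = 5
LHS = RHS

Yes, on the curve


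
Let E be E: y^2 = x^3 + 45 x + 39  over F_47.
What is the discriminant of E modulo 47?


4 a^3 + 27 b^2 = 4*45^3 + 27*39^2 = 364500 + 41067 = 405567
Delta = -16 * (405567) = -6489072
Delta mod 47 = 30

Delta = 30 (mod 47)


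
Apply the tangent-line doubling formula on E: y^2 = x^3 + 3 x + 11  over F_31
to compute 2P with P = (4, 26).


Doubling: s = (3 x1^2 + a) / (2 y1)
s = (3*4^2 + 3) / (2*26) mod 31 = 29
x3 = s^2 - 2 x1 mod 31 = 29^2 - 2*4 = 27
y3 = s (x1 - x3) - y1 mod 31 = 29 * (4 - 27) - 26 = 20

2P = (27, 20)


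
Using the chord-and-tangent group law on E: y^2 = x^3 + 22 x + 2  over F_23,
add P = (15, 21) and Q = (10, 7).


P != Q, so use the chord formula.
s = (y2 - y1) / (x2 - x1) = (9) / (18) mod 23 = 12
x3 = s^2 - x1 - x2 mod 23 = 12^2 - 15 - 10 = 4
y3 = s (x1 - x3) - y1 mod 23 = 12 * (15 - 4) - 21 = 19

P + Q = (4, 19)


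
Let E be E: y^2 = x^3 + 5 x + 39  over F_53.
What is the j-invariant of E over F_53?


Delta = -16(4 a^3 + 27 b^2) mod 53 = 25
-1728 * (4 a)^3 = -1728 * (4*5)^3 mod 53 = 43
j = 43 * 25^(-1) mod 53 = 42

j = 42 (mod 53)


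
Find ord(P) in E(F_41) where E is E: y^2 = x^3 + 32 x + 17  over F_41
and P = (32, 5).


Compute successive multiples of P until we hit O:
  1P = (32, 5)
  2P = (26, 37)
  3P = (16, 19)
  4P = (29, 18)
  5P = (17, 12)
  6P = (17, 29)
  7P = (29, 23)
  8P = (16, 22)
  ... (continuing to 11P)
  11P = O

ord(P) = 11


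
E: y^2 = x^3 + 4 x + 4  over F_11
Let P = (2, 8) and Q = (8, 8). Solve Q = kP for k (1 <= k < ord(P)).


Enumerate multiples of P until we hit Q = (8, 8):
  1P = (2, 8)
  2P = (8, 8)
Match found at i = 2.

k = 2


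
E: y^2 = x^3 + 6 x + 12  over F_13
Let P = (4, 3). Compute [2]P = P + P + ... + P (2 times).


k = 2 = 10_2 (binary, LSB first: 01)
Double-and-add from P = (4, 3):
  bit 0 = 0: acc unchanged = O
  bit 1 = 1: acc = O + (8, 0) = (8, 0)

2P = (8, 0)


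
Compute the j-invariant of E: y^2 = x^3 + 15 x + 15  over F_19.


Delta = -16(4 a^3 + 27 b^2) mod 19 = 15
-1728 * (4 a)^3 = -1728 * (4*15)^3 mod 19 = 8
j = 8 * 15^(-1) mod 19 = 17

j = 17 (mod 19)


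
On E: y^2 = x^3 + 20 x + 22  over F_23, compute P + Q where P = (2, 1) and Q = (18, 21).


P != Q, so use the chord formula.
s = (y2 - y1) / (x2 - x1) = (20) / (16) mod 23 = 7
x3 = s^2 - x1 - x2 mod 23 = 7^2 - 2 - 18 = 6
y3 = s (x1 - x3) - y1 mod 23 = 7 * (2 - 6) - 1 = 17

P + Q = (6, 17)


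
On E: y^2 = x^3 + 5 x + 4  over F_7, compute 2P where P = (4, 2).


Doubling: s = (3 x1^2 + a) / (2 y1)
s = (3*4^2 + 5) / (2*2) mod 7 = 1
x3 = s^2 - 2 x1 mod 7 = 1^2 - 2*4 = 0
y3 = s (x1 - x3) - y1 mod 7 = 1 * (4 - 0) - 2 = 2

2P = (0, 2)


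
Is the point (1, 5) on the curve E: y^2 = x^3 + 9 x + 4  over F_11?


Check whether y^2 = x^3 + 9 x + 4 (mod 11) for (x, y) = (1, 5).
LHS: y^2 = 5^2 mod 11 = 3
RHS: x^3 + 9 x + 4 = 1^3 + 9*1 + 4 mod 11 = 3
LHS = RHS

Yes, on the curve


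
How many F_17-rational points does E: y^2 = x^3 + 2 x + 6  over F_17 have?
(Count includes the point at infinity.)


For each x in F_17, count y with y^2 = x^3 + 2 x + 6 mod 17:
  x = 1: RHS = 9, y in [3, 14]  -> 2 point(s)
  x = 2: RHS = 1, y in [1, 16]  -> 2 point(s)
  x = 6: RHS = 13, y in [8, 9]  -> 2 point(s)
  x = 11: RHS = 16, y in [4, 13]  -> 2 point(s)
  x = 13: RHS = 2, y in [6, 11]  -> 2 point(s)
Affine points: 10. Add the point at infinity: total = 11.

#E(F_17) = 11


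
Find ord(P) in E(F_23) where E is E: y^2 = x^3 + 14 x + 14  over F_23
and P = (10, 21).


Compute successive multiples of P until we hit O:
  1P = (10, 21)
  2P = (7, 8)
  3P = (12, 1)
  4P = (9, 15)
  5P = (17, 6)
  6P = (2, 21)
  7P = (11, 2)
  8P = (18, 16)
  ... (continuing to 27P)
  27P = O

ord(P) = 27


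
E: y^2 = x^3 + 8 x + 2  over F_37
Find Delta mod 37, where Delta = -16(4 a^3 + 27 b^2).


4 a^3 + 27 b^2 = 4*8^3 + 27*2^2 = 2048 + 108 = 2156
Delta = -16 * (2156) = -34496
Delta mod 37 = 25

Delta = 25 (mod 37)


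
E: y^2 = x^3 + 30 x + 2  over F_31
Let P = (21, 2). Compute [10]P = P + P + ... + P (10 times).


k = 10 = 1010_2 (binary, LSB first: 0101)
Double-and-add from P = (21, 2):
  bit 0 = 0: acc unchanged = O
  bit 1 = 1: acc = O + (14, 2) = (14, 2)
  bit 2 = 0: acc unchanged = (14, 2)
  bit 3 = 1: acc = (14, 2) + (18, 9) = (4, 0)

10P = (4, 0)


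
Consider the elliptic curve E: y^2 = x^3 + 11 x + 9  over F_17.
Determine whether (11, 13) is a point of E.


Check whether y^2 = x^3 + 11 x + 9 (mod 17) for (x, y) = (11, 13).
LHS: y^2 = 13^2 mod 17 = 16
RHS: x^3 + 11 x + 9 = 11^3 + 11*11 + 9 mod 17 = 16
LHS = RHS

Yes, on the curve


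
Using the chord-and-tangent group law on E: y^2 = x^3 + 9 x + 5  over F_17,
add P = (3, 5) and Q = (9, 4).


P != Q, so use the chord formula.
s = (y2 - y1) / (x2 - x1) = (16) / (6) mod 17 = 14
x3 = s^2 - x1 - x2 mod 17 = 14^2 - 3 - 9 = 14
y3 = s (x1 - x3) - y1 mod 17 = 14 * (3 - 14) - 5 = 11

P + Q = (14, 11)


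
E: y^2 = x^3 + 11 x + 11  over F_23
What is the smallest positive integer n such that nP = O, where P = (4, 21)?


Compute successive multiples of P until we hit O:
  1P = (4, 21)
  2P = (4, 2)
  3P = O

ord(P) = 3


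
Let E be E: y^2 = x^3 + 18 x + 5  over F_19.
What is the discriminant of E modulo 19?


4 a^3 + 27 b^2 = 4*18^3 + 27*5^2 = 23328 + 675 = 24003
Delta = -16 * (24003) = -384048
Delta mod 19 = 18

Delta = 18 (mod 19)


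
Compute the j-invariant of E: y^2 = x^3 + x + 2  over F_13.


Delta = -16(4 a^3 + 27 b^2) mod 13 = 2
-1728 * (4 a)^3 = -1728 * (4*1)^3 mod 13 = 12
j = 12 * 2^(-1) mod 13 = 6

j = 6 (mod 13)


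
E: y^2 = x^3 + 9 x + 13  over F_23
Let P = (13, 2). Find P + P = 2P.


Doubling: s = (3 x1^2 + a) / (2 y1)
s = (3*13^2 + 9) / (2*2) mod 23 = 14
x3 = s^2 - 2 x1 mod 23 = 14^2 - 2*13 = 9
y3 = s (x1 - x3) - y1 mod 23 = 14 * (13 - 9) - 2 = 8

2P = (9, 8)


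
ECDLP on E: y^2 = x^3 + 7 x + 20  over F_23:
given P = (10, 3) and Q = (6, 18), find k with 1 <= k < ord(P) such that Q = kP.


Enumerate multiples of P until we hit Q = (6, 18):
  1P = (10, 3)
  2P = (15, 21)
  3P = (22, 9)
  4P = (20, 15)
  5P = (11, 5)
  6P = (6, 5)
  7P = (13, 10)
  8P = (8, 17)
  9P = (8, 6)
  10P = (13, 13)
  11P = (6, 18)
Match found at i = 11.

k = 11


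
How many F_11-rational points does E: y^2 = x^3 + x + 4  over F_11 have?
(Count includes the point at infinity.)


For each x in F_11, count y with y^2 = x^3 + 1 x + 4 mod 11:
  x = 0: RHS = 4, y in [2, 9]  -> 2 point(s)
  x = 2: RHS = 3, y in [5, 6]  -> 2 point(s)
  x = 3: RHS = 1, y in [1, 10]  -> 2 point(s)
  x = 9: RHS = 5, y in [4, 7]  -> 2 point(s)
Affine points: 8. Add the point at infinity: total = 9.

#E(F_11) = 9


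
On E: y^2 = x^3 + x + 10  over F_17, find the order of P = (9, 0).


Compute successive multiples of P until we hit O:
  1P = (9, 0)
  2P = O

ord(P) = 2


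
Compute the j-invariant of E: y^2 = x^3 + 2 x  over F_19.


Delta = -16(4 a^3 + 27 b^2) mod 19 = 1
-1728 * (4 a)^3 = -1728 * (4*2)^3 mod 19 = 18
j = 18 * 1^(-1) mod 19 = 18

j = 18 (mod 19)


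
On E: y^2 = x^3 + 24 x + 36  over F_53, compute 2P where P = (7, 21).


Doubling: s = (3 x1^2 + a) / (2 y1)
s = (3*7^2 + 24) / (2*21) mod 53 = 23
x3 = s^2 - 2 x1 mod 53 = 23^2 - 2*7 = 38
y3 = s (x1 - x3) - y1 mod 53 = 23 * (7 - 38) - 21 = 8

2P = (38, 8)


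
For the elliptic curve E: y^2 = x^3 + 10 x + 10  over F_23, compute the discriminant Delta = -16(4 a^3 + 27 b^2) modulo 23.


4 a^3 + 27 b^2 = 4*10^3 + 27*10^2 = 4000 + 2700 = 6700
Delta = -16 * (6700) = -107200
Delta mod 23 = 3

Delta = 3 (mod 23)


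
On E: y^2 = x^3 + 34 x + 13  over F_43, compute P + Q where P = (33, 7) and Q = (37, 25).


P != Q, so use the chord formula.
s = (y2 - y1) / (x2 - x1) = (18) / (4) mod 43 = 26
x3 = s^2 - x1 - x2 mod 43 = 26^2 - 33 - 37 = 4
y3 = s (x1 - x3) - y1 mod 43 = 26 * (33 - 4) - 7 = 16

P + Q = (4, 16)


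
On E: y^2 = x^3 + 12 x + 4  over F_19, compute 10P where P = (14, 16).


k = 10 = 1010_2 (binary, LSB first: 0101)
Double-and-add from P = (14, 16):
  bit 0 = 0: acc unchanged = O
  bit 1 = 1: acc = O + (16, 13) = (16, 13)
  bit 2 = 0: acc unchanged = (16, 13)
  bit 3 = 1: acc = (16, 13) + (2, 13) = (1, 6)

10P = (1, 6)


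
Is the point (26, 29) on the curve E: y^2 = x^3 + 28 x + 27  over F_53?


Check whether y^2 = x^3 + 28 x + 27 (mod 53) for (x, y) = (26, 29).
LHS: y^2 = 29^2 mod 53 = 46
RHS: x^3 + 28 x + 27 = 26^3 + 28*26 + 27 mod 53 = 46
LHS = RHS

Yes, on the curve


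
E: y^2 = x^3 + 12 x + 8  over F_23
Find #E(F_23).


For each x in F_23, count y with y^2 = x^3 + 12 x + 8 mod 23:
  x = 0: RHS = 8, y in [10, 13]  -> 2 point(s)
  x = 3: RHS = 2, y in [5, 18]  -> 2 point(s)
  x = 5: RHS = 9, y in [3, 20]  -> 2 point(s)
  x = 8: RHS = 18, y in [8, 15]  -> 2 point(s)
  x = 10: RHS = 1, y in [1, 22]  -> 2 point(s)
  x = 16: RHS = 18, y in [8, 15]  -> 2 point(s)
  x = 22: RHS = 18, y in [8, 15]  -> 2 point(s)
Affine points: 14. Add the point at infinity: total = 15.

#E(F_23) = 15


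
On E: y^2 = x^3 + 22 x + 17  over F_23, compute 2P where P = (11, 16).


Doubling: s = (3 x1^2 + a) / (2 y1)
s = (3*11^2 + 22) / (2*16) mod 23 = 7
x3 = s^2 - 2 x1 mod 23 = 7^2 - 2*11 = 4
y3 = s (x1 - x3) - y1 mod 23 = 7 * (11 - 4) - 16 = 10

2P = (4, 10)


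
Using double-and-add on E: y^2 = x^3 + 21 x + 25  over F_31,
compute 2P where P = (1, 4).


k = 2 = 10_2 (binary, LSB first: 01)
Double-and-add from P = (1, 4):
  bit 0 = 0: acc unchanged = O
  bit 1 = 1: acc = O + (7, 9) = (7, 9)

2P = (7, 9)


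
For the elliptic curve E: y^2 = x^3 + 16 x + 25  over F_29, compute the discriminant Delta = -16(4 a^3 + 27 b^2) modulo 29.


4 a^3 + 27 b^2 = 4*16^3 + 27*25^2 = 16384 + 16875 = 33259
Delta = -16 * (33259) = -532144
Delta mod 29 = 6

Delta = 6 (mod 29)


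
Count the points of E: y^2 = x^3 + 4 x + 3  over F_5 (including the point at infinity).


For each x in F_5, count y with y^2 = x^3 + 4 x + 3 mod 5:
  x = 2: RHS = 4, y in [2, 3]  -> 2 point(s)
Affine points: 2. Add the point at infinity: total = 3.

#E(F_5) = 3


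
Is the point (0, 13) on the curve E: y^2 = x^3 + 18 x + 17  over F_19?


Check whether y^2 = x^3 + 18 x + 17 (mod 19) for (x, y) = (0, 13).
LHS: y^2 = 13^2 mod 19 = 17
RHS: x^3 + 18 x + 17 = 0^3 + 18*0 + 17 mod 19 = 17
LHS = RHS

Yes, on the curve


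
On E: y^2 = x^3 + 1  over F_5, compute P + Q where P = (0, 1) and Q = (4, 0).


P != Q, so use the chord formula.
s = (y2 - y1) / (x2 - x1) = (4) / (4) mod 5 = 1
x3 = s^2 - x1 - x2 mod 5 = 1^2 - 0 - 4 = 2
y3 = s (x1 - x3) - y1 mod 5 = 1 * (0 - 2) - 1 = 2

P + Q = (2, 2)


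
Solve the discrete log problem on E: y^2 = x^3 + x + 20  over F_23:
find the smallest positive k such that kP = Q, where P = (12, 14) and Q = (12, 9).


Enumerate multiples of P until we hit Q = (12, 9):
  1P = (12, 14)
  2P = (7, 5)
  3P = (10, 8)
  4P = (10, 15)
  5P = (7, 18)
  6P = (12, 9)
Match found at i = 6.

k = 6


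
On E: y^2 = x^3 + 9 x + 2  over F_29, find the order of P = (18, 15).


Compute successive multiples of P until we hit O:
  1P = (18, 15)
  2P = (18, 14)
  3P = O

ord(P) = 3


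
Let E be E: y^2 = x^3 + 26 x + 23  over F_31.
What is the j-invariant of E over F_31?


Delta = -16(4 a^3 + 27 b^2) mod 31 = 6
-1728 * (4 a)^3 = -1728 * (4*26)^3 mod 31 = 15
j = 15 * 6^(-1) mod 31 = 18

j = 18 (mod 31)


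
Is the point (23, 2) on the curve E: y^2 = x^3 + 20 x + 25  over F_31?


Check whether y^2 = x^3 + 20 x + 25 (mod 31) for (x, y) = (23, 2).
LHS: y^2 = 2^2 mod 31 = 4
RHS: x^3 + 20 x + 25 = 23^3 + 20*23 + 25 mod 31 = 4
LHS = RHS

Yes, on the curve


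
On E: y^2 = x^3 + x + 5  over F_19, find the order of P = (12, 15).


Compute successive multiples of P until we hit O:
  1P = (12, 15)
  2P = (0, 10)
  3P = (11, 6)
  4P = (1, 8)
  5P = (13, 12)
  6P = (3, 15)
  7P = (4, 4)
  8P = (4, 15)
  ... (continuing to 15P)
  15P = O

ord(P) = 15


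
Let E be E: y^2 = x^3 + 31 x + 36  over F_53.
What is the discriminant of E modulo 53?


4 a^3 + 27 b^2 = 4*31^3 + 27*36^2 = 119164 + 34992 = 154156
Delta = -16 * (154156) = -2466496
Delta mod 53 = 18

Delta = 18 (mod 53)


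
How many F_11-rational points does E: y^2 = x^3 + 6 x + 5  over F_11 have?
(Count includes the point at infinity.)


For each x in F_11, count y with y^2 = x^3 + 6 x + 5 mod 11:
  x = 0: RHS = 5, y in [4, 7]  -> 2 point(s)
  x = 1: RHS = 1, y in [1, 10]  -> 2 point(s)
  x = 2: RHS = 3, y in [5, 6]  -> 2 point(s)
  x = 4: RHS = 5, y in [4, 7]  -> 2 point(s)
  x = 6: RHS = 4, y in [2, 9]  -> 2 point(s)
  x = 7: RHS = 5, y in [4, 7]  -> 2 point(s)
  x = 8: RHS = 4, y in [2, 9]  -> 2 point(s)
  x = 10: RHS = 9, y in [3, 8]  -> 2 point(s)
Affine points: 16. Add the point at infinity: total = 17.

#E(F_11) = 17


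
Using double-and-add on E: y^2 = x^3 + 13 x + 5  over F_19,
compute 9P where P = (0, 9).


k = 9 = 1001_2 (binary, LSB first: 1001)
Double-and-add from P = (0, 9):
  bit 0 = 1: acc = O + (0, 9) = (0, 9)
  bit 1 = 0: acc unchanged = (0, 9)
  bit 2 = 0: acc unchanged = (0, 9)
  bit 3 = 1: acc = (0, 9) + (1, 0) = (4, 8)

9P = (4, 8)


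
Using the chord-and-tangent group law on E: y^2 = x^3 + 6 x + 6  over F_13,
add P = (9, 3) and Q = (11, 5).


P != Q, so use the chord formula.
s = (y2 - y1) / (x2 - x1) = (2) / (2) mod 13 = 1
x3 = s^2 - x1 - x2 mod 13 = 1^2 - 9 - 11 = 7
y3 = s (x1 - x3) - y1 mod 13 = 1 * (9 - 7) - 3 = 12

P + Q = (7, 12)


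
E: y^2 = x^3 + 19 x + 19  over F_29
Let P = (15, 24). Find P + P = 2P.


Doubling: s = (3 x1^2 + a) / (2 y1)
s = (3*15^2 + 19) / (2*24) mod 29 = 6
x3 = s^2 - 2 x1 mod 29 = 6^2 - 2*15 = 6
y3 = s (x1 - x3) - y1 mod 29 = 6 * (15 - 6) - 24 = 1

2P = (6, 1)


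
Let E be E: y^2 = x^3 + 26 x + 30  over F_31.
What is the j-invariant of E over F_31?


Delta = -16(4 a^3 + 27 b^2) mod 31 = 4
-1728 * (4 a)^3 = -1728 * (4*26)^3 mod 31 = 15
j = 15 * 4^(-1) mod 31 = 27

j = 27 (mod 31)


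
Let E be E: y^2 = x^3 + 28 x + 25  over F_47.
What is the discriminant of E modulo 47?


4 a^3 + 27 b^2 = 4*28^3 + 27*25^2 = 87808 + 16875 = 104683
Delta = -16 * (104683) = -1674928
Delta mod 47 = 11

Delta = 11 (mod 47)


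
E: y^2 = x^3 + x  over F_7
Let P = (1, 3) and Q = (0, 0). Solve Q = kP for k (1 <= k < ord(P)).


Enumerate multiples of P until we hit Q = (0, 0):
  1P = (1, 3)
  2P = (0, 0)
Match found at i = 2.

k = 2


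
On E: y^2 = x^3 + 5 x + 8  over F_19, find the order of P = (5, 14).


Compute successive multiples of P until we hit O:
  1P = (5, 14)
  2P = (16, 17)
  3P = (2, 11)
  4P = (13, 16)
  5P = (7, 14)
  6P = (7, 5)
  7P = (13, 3)
  8P = (2, 8)
  ... (continuing to 11P)
  11P = O

ord(P) = 11


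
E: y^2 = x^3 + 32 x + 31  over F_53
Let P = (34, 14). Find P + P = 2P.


Doubling: s = (3 x1^2 + a) / (2 y1)
s = (3*34^2 + 32) / (2*14) mod 53 = 19
x3 = s^2 - 2 x1 mod 53 = 19^2 - 2*34 = 28
y3 = s (x1 - x3) - y1 mod 53 = 19 * (34 - 28) - 14 = 47

2P = (28, 47)


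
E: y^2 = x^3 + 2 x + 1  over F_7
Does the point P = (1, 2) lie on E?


Check whether y^2 = x^3 + 2 x + 1 (mod 7) for (x, y) = (1, 2).
LHS: y^2 = 2^2 mod 7 = 4
RHS: x^3 + 2 x + 1 = 1^3 + 2*1 + 1 mod 7 = 4
LHS = RHS

Yes, on the curve


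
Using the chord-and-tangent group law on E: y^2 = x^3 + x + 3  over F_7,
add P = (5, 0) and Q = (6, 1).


P != Q, so use the chord formula.
s = (y2 - y1) / (x2 - x1) = (1) / (1) mod 7 = 1
x3 = s^2 - x1 - x2 mod 7 = 1^2 - 5 - 6 = 4
y3 = s (x1 - x3) - y1 mod 7 = 1 * (5 - 4) - 0 = 1

P + Q = (4, 1)


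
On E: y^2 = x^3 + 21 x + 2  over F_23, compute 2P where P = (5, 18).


k = 2 = 10_2 (binary, LSB first: 01)
Double-and-add from P = (5, 18):
  bit 0 = 0: acc unchanged = O
  bit 1 = 1: acc = O + (15, 9) = (15, 9)

2P = (15, 9)


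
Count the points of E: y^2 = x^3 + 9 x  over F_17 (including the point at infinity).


For each x in F_17, count y with y^2 = x^3 + 9 x + 0 mod 17:
  x = 0: RHS = 0, y in [0]  -> 1 point(s)
  x = 2: RHS = 9, y in [3, 14]  -> 2 point(s)
  x = 4: RHS = 15, y in [7, 10]  -> 2 point(s)
  x = 5: RHS = 0, y in [0]  -> 1 point(s)
  x = 6: RHS = 15, y in [7, 10]  -> 2 point(s)
  x = 7: RHS = 15, y in [7, 10]  -> 2 point(s)
  x = 10: RHS = 2, y in [6, 11]  -> 2 point(s)
  x = 11: RHS = 2, y in [6, 11]  -> 2 point(s)
  x = 12: RHS = 0, y in [0]  -> 1 point(s)
  x = 13: RHS = 2, y in [6, 11]  -> 2 point(s)
  x = 15: RHS = 8, y in [5, 12]  -> 2 point(s)
Affine points: 19. Add the point at infinity: total = 20.

#E(F_17) = 20


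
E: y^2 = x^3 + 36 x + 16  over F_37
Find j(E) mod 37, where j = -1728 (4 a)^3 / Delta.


Delta = -16(4 a^3 + 27 b^2) mod 37 = 28
-1728 * (4 a)^3 = -1728 * (4*36)^3 mod 37 = 36
j = 36 * 28^(-1) mod 37 = 33

j = 33 (mod 37)


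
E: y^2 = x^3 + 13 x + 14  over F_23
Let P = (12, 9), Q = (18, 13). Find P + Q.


P != Q, so use the chord formula.
s = (y2 - y1) / (x2 - x1) = (4) / (6) mod 23 = 16
x3 = s^2 - x1 - x2 mod 23 = 16^2 - 12 - 18 = 19
y3 = s (x1 - x3) - y1 mod 23 = 16 * (12 - 19) - 9 = 17

P + Q = (19, 17)


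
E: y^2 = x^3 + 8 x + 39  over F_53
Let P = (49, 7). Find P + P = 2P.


Doubling: s = (3 x1^2 + a) / (2 y1)
s = (3*49^2 + 8) / (2*7) mod 53 = 4
x3 = s^2 - 2 x1 mod 53 = 4^2 - 2*49 = 24
y3 = s (x1 - x3) - y1 mod 53 = 4 * (49 - 24) - 7 = 40

2P = (24, 40)


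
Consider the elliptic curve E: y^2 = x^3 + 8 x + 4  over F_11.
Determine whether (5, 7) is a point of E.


Check whether y^2 = x^3 + 8 x + 4 (mod 11) for (x, y) = (5, 7).
LHS: y^2 = 7^2 mod 11 = 5
RHS: x^3 + 8 x + 4 = 5^3 + 8*5 + 4 mod 11 = 4
LHS != RHS

No, not on the curve


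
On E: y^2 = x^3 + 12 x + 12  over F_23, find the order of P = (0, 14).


Compute successive multiples of P until we hit O:
  1P = (0, 14)
  2P = (3, 11)
  3P = (21, 7)
  4P = (20, 8)
  5P = (7, 18)
  6P = (6, 22)
  7P = (6, 1)
  8P = (7, 5)
  ... (continuing to 13P)
  13P = O

ord(P) = 13


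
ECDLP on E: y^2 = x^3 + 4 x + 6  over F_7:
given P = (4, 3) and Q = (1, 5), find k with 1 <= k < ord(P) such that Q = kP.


Enumerate multiples of P until we hit Q = (1, 5):
  1P = (4, 3)
  2P = (1, 2)
  3P = (6, 1)
  4P = (5, 5)
  5P = (2, 1)
  6P = (2, 6)
  7P = (5, 2)
  8P = (6, 6)
  9P = (1, 5)
Match found at i = 9.

k = 9


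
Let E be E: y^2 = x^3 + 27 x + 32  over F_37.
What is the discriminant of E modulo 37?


4 a^3 + 27 b^2 = 4*27^3 + 27*32^2 = 78732 + 27648 = 106380
Delta = -16 * (106380) = -1702080
Delta mod 37 = 31

Delta = 31 (mod 37)


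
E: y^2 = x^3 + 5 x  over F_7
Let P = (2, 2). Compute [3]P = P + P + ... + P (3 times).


k = 3 = 11_2 (binary, LSB first: 11)
Double-and-add from P = (2, 2):
  bit 0 = 1: acc = O + (2, 2) = (2, 2)
  bit 1 = 1: acc = (2, 2) + (4, 0) = (2, 5)

3P = (2, 5)


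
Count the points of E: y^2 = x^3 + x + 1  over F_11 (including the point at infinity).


For each x in F_11, count y with y^2 = x^3 + 1 x + 1 mod 11:
  x = 0: RHS = 1, y in [1, 10]  -> 2 point(s)
  x = 1: RHS = 3, y in [5, 6]  -> 2 point(s)
  x = 2: RHS = 0, y in [0]  -> 1 point(s)
  x = 3: RHS = 9, y in [3, 8]  -> 2 point(s)
  x = 4: RHS = 3, y in [5, 6]  -> 2 point(s)
  x = 6: RHS = 3, y in [5, 6]  -> 2 point(s)
  x = 8: RHS = 4, y in [2, 9]  -> 2 point(s)
Affine points: 13. Add the point at infinity: total = 14.

#E(F_11) = 14


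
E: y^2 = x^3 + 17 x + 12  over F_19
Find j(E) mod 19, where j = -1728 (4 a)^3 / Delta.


Delta = -16(4 a^3 + 27 b^2) mod 19 = 16
-1728 * (4 a)^3 = -1728 * (4*17)^3 mod 19 = 1
j = 1 * 16^(-1) mod 19 = 6

j = 6 (mod 19)


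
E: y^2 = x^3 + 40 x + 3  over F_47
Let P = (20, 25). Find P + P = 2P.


Doubling: s = (3 x1^2 + a) / (2 y1)
s = (3*20^2 + 40) / (2*25) mod 47 = 6
x3 = s^2 - 2 x1 mod 47 = 6^2 - 2*20 = 43
y3 = s (x1 - x3) - y1 mod 47 = 6 * (20 - 43) - 25 = 25

2P = (43, 25)


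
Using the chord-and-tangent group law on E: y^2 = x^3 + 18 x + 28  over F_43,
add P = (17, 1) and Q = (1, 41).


P != Q, so use the chord formula.
s = (y2 - y1) / (x2 - x1) = (40) / (27) mod 43 = 19
x3 = s^2 - x1 - x2 mod 43 = 19^2 - 17 - 1 = 42
y3 = s (x1 - x3) - y1 mod 43 = 19 * (17 - 42) - 1 = 40

P + Q = (42, 40)


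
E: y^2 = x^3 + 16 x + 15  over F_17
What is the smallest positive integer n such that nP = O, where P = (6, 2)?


Compute successive multiples of P until we hit O:
  1P = (6, 2)
  2P = (14, 5)
  3P = (16, 7)
  4P = (8, 14)
  5P = (5, 4)
  6P = (10, 6)
  7P = (2, 2)
  8P = (9, 15)
  ... (continuing to 25P)
  25P = O

ord(P) = 25


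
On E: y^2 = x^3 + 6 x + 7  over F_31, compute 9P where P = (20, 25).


k = 9 = 1001_2 (binary, LSB first: 1001)
Double-and-add from P = (20, 25):
  bit 0 = 1: acc = O + (20, 25) = (20, 25)
  bit 1 = 0: acc unchanged = (20, 25)
  bit 2 = 0: acc unchanged = (20, 25)
  bit 3 = 1: acc = (20, 25) + (0, 10) = (29, 7)

9P = (29, 7)
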